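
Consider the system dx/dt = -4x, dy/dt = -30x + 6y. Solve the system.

x(t) = -c_2e^(-4t), y(t) = c_1e^(6t) - 3c_2e^(-4t)

Coefficient matrix A = [[-4, 0], [-30, 6]].
Characteristic polynomial det(A - λI) = λ^2 - 2λ - 24 = 0.
Eigenvalues λ = 6, -4.
For λ=6: (A-λI) row 1 is [-10, 0], so an eigenvector is (0, 1).
For λ=-4: (A-λI) row 2 is [-30, 10], so an eigenvector is (-1, -3).
General solution: c_1e^(6t)(0,1) + c_2e^(-4t)(-1,-3).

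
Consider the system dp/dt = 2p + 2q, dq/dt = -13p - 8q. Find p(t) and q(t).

Coefficient matrix A = [[2, 2], [-13, -8]].
Characteristic polynomial det(A - λI) = λ^2 + 6λ + 10 = 0.
Eigenvalues λ = -3 ± i (complex conjugate pair).
For λ=-3+i: an eigenvector is (-1,3) - i(1,-2) = (-1 - i, 3 + 2i).
A real fundamental pair from Re and Im of e^((-3+i)t)v: X_1 = e^(-3t)(cos(t)·(-1,3) + sin(t)·(1,-2)), X_2 = e^(-3t)(sin(t)·(-1,3) - cos(t)·(1,-2)).
General solution: K_1X_1 + K_2X_2.

p(t) = K_1e^(-3t)sin(t) - K_1e^(-3t)cos(t) - K_2e^(-3t)sin(t) - K_2e^(-3t)cos(t), q(t) = -2K_1e^(-3t)sin(t) + 3K_1e^(-3t)cos(t) + 3K_2e^(-3t)sin(t) + 2K_2e^(-3t)cos(t)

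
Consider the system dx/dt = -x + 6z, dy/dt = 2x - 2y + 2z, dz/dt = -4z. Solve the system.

Coefficient matrix A = [[-1, 0, 6], [2, -2, 2], [0, 0, -4]].
det(A - λI) = 0 gives eigenvalues λ = -1, -2, -4.
For λ=-1: eigenvector (1,2,0).
For λ=-2: eigenvector (0,1,0).
For λ=-4: eigenvector (-2,1,1).
General solution: C_1e^(-t)(1,2,0) + C_2e^(-2t)(0,1,0) + C_3e^(-4t)(-2,1,1).

x(t) = C_1e^(-t) - 2C_3e^(-4t), y(t) = 2C_1e^(-t) + C_2e^(-2t) + C_3e^(-4t), z(t) = C_3e^(-4t)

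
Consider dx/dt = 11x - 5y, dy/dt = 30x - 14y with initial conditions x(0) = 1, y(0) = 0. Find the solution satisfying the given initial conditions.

Coefficient matrix A = [[11, -5], [30, -14]].
Characteristic polynomial det(A - λI) = λ^2 + 3λ - 4 = 0.
Eigenvalues λ = 1, -4.
For λ=1: (A-λI) row 1 is [10, -5], so an eigenvector is (-1, -2).
For λ=-4: (A-λI) row 1 is [15, -5], so an eigenvector is (1, 3).
General solution: c_1e^(t)(-1,-2) + c_2e^(-4t)(1,3).
Applying x(0)=1, y(0)=0 gives c_1=-3, c_2=-2.

x(t) = 3e^(t) - 2e^(-4t), y(t) = 6e^(t) - 6e^(-4t)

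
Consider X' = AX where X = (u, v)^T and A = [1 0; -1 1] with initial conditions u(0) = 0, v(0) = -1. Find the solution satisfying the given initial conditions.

u(t) = 0, v(t) = -e^(t)

Coefficient matrix A = [[1, 0], [-1, 1]].
Characteristic polynomial det(A - λI) = λ^2 - 2λ + 1 = 0.
Single eigenvalue λ = 1 with algebraic multiplicity 2.
Eigenvector v = (0,-1); generalized eigenvector w with (A-λI)w=v is (1,2).
General solution: e^(t)[c_1·v + c_2·(t·v + w)].
Applying u(0)=0, v(0)=-1 gives c_1=1, c_2=0.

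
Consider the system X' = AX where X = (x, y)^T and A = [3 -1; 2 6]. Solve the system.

x(t) = -C_1e^(4t) - C_2e^(5t), y(t) = C_1e^(4t) + 2C_2e^(5t)

Coefficient matrix A = [[3, -1], [2, 6]].
Characteristic polynomial det(A - λI) = λ^2 - 9λ + 20 = 0.
Eigenvalues λ = 4, 5.
For λ=4: (A-λI) row 1 is [-1, -1], so an eigenvector is (-1, 1).
For λ=5: (A-λI) row 1 is [-2, -1], so an eigenvector is (-1, 2).
General solution: C_1e^(4t)(-1,1) + C_2e^(5t)(-1,2).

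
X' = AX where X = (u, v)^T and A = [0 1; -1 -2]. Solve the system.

u(t) = -K_1e^(-t) - K_2te^(-t) + K_2e^(-t), v(t) = K_1e^(-t) + K_2te^(-t) - 2K_2e^(-t)

Coefficient matrix A = [[0, 1], [-1, -2]].
Characteristic polynomial det(A - λI) = λ^2 + 2λ + 1 = 0.
Single eigenvalue λ = -1 with algebraic multiplicity 2.
Eigenvector v = (-1,1); generalized eigenvector w with (A-λI)w=v is (1,-2).
General solution: e^(-t)[K_1·v + K_2·(t·v + w)].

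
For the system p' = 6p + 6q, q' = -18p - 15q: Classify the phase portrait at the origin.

A = [[6,6],[-18,-15]]; det(A-λI) = λ^2 + 9λ + 18.
λ = -3, -6: both negative.

stable node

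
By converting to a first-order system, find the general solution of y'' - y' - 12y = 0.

Let x_1 = y, x_2 = y'. Then x_1' = x_2 and x_2' = 12x_1 + x_2.
A = [[0,1],[12,1]]; det(A-λI) = λ^2 - λ - 12.
Eigenvalues λ = 4, -3 with eigenvectors (1,4), (1,-3).

y(t) = c_1e^(4t) + c_2e^(-3t)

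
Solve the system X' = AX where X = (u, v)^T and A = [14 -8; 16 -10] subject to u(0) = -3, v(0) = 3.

u(t) = -9e^(6t) + 6e^(-2t), v(t) = -9e^(6t) + 12e^(-2t)

Coefficient matrix A = [[14, -8], [16, -10]].
Characteristic polynomial det(A - λI) = λ^2 - 4λ - 12 = 0.
Eigenvalues λ = 6, -2.
For λ=6: (A-λI) row 1 is [8, -8], so an eigenvector is (1, 1).
For λ=-2: (A-λI) row 1 is [16, -8], so an eigenvector is (1, 2).
General solution: K_1e^(6t)(1,1) + K_2e^(-2t)(1,2).
Applying u(0)=-3, v(0)=3 gives K_1=-9, K_2=6.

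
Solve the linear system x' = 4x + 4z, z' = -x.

Coefficient matrix A = [[4, 4], [-1, 0]].
Characteristic polynomial det(A - λI) = λ^2 - 4λ + 4 = 0.
Single eigenvalue λ = 2 with algebraic multiplicity 2.
Eigenvector v = (-2,1); generalized eigenvector w with (A-λI)w=v is (-3,1).
General solution: e^(2t)[C_1·v + C_2·(t·v + w)].

x(t) = -2C_1e^(2t) - 2C_2te^(2t) - 3C_2e^(2t), z(t) = C_1e^(2t) + C_2te^(2t) + C_2e^(2t)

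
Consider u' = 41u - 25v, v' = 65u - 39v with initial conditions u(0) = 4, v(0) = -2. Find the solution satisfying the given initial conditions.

u(t) = 42e^(t)sin(5t) + 4e^(t)cos(5t), v(t) = 68e^(t)sin(5t) - 2e^(t)cos(5t)

Coefficient matrix A = [[41, -25], [65, -39]].
Characteristic polynomial det(A - λI) = λ^2 - 2λ + 26 = 0.
Eigenvalues λ = 1 ± 5i (complex conjugate pair).
For λ=1+5i: an eigenvector is (-2,-3) - i(-1,-2) = (-2 + i, -3 + 2i).
A real fundamental pair from Re and Im of e^((1+5i)t)v: X_1 = e^(t)(cos(5t)·(-2,-3) + sin(5t)·(-1,-2)), X_2 = e^(t)(sin(5t)·(-2,-3) - cos(5t)·(-1,-2)).
General solution: c_1X_1 + c_2X_2.
Applying u(0)=4, v(0)=-2 gives c_1=-10, c_2=-16.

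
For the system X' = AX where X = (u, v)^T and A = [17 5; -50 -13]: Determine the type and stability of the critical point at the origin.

unstable spiral

A = [[17,5],[-50,-13]]; det(A-λI) = λ^2 - 4λ + 29.
λ = 2 ± 5i: positive real part.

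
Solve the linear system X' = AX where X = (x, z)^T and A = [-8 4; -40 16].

Coefficient matrix A = [[-8, 4], [-40, 16]].
Characteristic polynomial det(A - λI) = λ^2 - 8λ + 32 = 0.
Eigenvalues λ = 4 ± 4i (complex conjugate pair).
For λ=4+4i: an eigenvector is (0,1) - i(1,3) = (0 - i, 1 - 3i).
A real fundamental pair from Re and Im of e^((4+4i)t)v: X_1 = e^(4t)(cos(4t)·(0,1) + sin(4t)·(1,3)), X_2 = e^(4t)(sin(4t)·(0,1) - cos(4t)·(1,3)).
General solution: C_1X_1 + C_2X_2.

x(t) = C_1e^(4t)sin(4t) - C_2e^(4t)cos(4t), z(t) = 3C_1e^(4t)sin(4t) + C_1e^(4t)cos(4t) + C_2e^(4t)sin(4t) - 3C_2e^(4t)cos(4t)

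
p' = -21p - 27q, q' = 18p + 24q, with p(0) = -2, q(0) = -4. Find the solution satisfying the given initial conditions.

Coefficient matrix A = [[-21, -27], [18, 24]].
Characteristic polynomial det(A - λI) = λ^2 - 3λ - 18 = 0.
Eigenvalues λ = -3, 6.
For λ=-3: (A-λI) row 1 is [-18, -27], so an eigenvector is (-3, 2).
For λ=6: (A-λI) row 1 is [-27, -27], so an eigenvector is (-1, 1).
General solution: K_1e^(-3t)(-3,2) + K_2e^(6t)(-1,1).
Applying p(0)=-2, q(0)=-4 gives K_1=6, K_2=-16.

p(t) = 16e^(6t) - 18e^(-3t), q(t) = -16e^(6t) + 12e^(-3t)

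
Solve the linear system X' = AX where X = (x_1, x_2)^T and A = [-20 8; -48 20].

Coefficient matrix A = [[-20, 8], [-48, 20]].
Characteristic polynomial det(A - λI) = λ^2 - 16 = 0.
Eigenvalues λ = 4, -4.
For λ=4: (A-λI) row 1 is [-24, 8], so an eigenvector is (-1, -3).
For λ=-4: (A-λI) row 1 is [-16, 8], so an eigenvector is (1, 2).
General solution: c_1e^(4t)(-1,-3) + c_2e^(-4t)(1,2).

x_1(t) = -c_1e^(4t) + c_2e^(-4t), x_2(t) = -3c_1e^(4t) + 2c_2e^(-4t)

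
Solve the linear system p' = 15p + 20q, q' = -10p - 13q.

p(t) = -C_1e^(t)sin(2t) - 3C_1e^(t)cos(2t) - 3C_2e^(t)sin(2t) + C_2e^(t)cos(2t), q(t) = C_1e^(t)sin(2t) + 2C_1e^(t)cos(2t) + 2C_2e^(t)sin(2t) - C_2e^(t)cos(2t)

Coefficient matrix A = [[15, 20], [-10, -13]].
Characteristic polynomial det(A - λI) = λ^2 - 2λ + 5 = 0.
Eigenvalues λ = 1 ± 2i (complex conjugate pair).
For λ=1+2i: an eigenvector is (-3,2) - i(-1,1) = (-3 + i, 2 - i).
A real fundamental pair from Re and Im of e^((1+2i)t)v: X_1 = e^(t)(cos(2t)·(-3,2) + sin(2t)·(-1,1)), X_2 = e^(t)(sin(2t)·(-3,2) - cos(2t)·(-1,1)).
General solution: C_1X_1 + C_2X_2.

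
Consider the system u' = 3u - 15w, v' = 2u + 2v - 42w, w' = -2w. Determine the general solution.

Coefficient matrix A = [[3, 0, -15], [2, 2, -42], [0, 0, -2]].
det(A - λI) = 0 gives eigenvalues λ = 3, 2, -2.
For λ=3: eigenvector (1,2,0).
For λ=2: eigenvector (0,1,0).
For λ=-2: eigenvector (3,9,1).
General solution: c_1e^(3t)(1,2,0) + c_2e^(2t)(0,1,0) + c_3e^(-2t)(3,9,1).

u(t) = c_1e^(3t) + 3c_3e^(-2t), v(t) = 2c_1e^(3t) + c_2e^(2t) + 9c_3e^(-2t), w(t) = c_3e^(-2t)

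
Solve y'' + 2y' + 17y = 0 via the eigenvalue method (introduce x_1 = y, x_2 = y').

Let x_1 = y, x_2 = y'. Then x_1' = x_2 and x_2' = -17x_1 - 2x_2.
A = [[0,1],[-17,-2]]; det(A-λI) = λ^2 + 2λ + 17.
Eigenvalues λ = -1 ± 4i.

y(t) = C_1e^(-t)cos(4t) + C_2e^(-t)sin(4t)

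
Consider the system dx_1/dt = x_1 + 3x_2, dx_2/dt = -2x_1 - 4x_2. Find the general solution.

Coefficient matrix A = [[1, 3], [-2, -4]].
Characteristic polynomial det(A - λI) = λ^2 + 3λ + 2 = 0.
Eigenvalues λ = -2, -1.
For λ=-2: (A-λI) row 1 is [3, 3], so an eigenvector is (1, -1).
For λ=-1: (A-λI) row 1 is [2, 3], so an eigenvector is (-3, 2).
General solution: K_1e^(-2t)(1,-1) + K_2e^(-t)(-3,2).

x_1(t) = K_1e^(-2t) - 3K_2e^(-t), x_2(t) = -K_1e^(-2t) + 2K_2e^(-t)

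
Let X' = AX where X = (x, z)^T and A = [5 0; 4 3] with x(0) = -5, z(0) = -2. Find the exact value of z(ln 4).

-9728

A = [[5,0],[4,3]]; eigenvalues λ = 5, 3.
Eigenvectors: (1,2) for λ=5, (0,1) for λ=3.
From the initial condition, c_1 = -5, c_2 = 8.
z(ln 4) = (-5)(4^5)(2) + (8)(4^3)(1) = -9728.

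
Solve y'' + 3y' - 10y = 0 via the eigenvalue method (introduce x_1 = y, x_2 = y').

Let x_1 = y, x_2 = y'. Then x_1' = x_2 and x_2' = 10x_1 - 3x_2.
A = [[0,1],[10,-3]]; det(A-λI) = λ^2 + 3λ - 10.
Eigenvalues λ = 2, -5 with eigenvectors (1,2), (1,-5).

y(t) = K_1e^(2t) + K_2e^(-5t)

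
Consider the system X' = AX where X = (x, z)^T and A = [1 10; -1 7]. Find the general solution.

x(t) = 3c_1e^(4t)sin(t) - c_1e^(4t)cos(t) - c_2e^(4t)sin(t) - 3c_2e^(4t)cos(t), z(t) = c_1e^(4t)sin(t) - c_2e^(4t)cos(t)

Coefficient matrix A = [[1, 10], [-1, 7]].
Characteristic polynomial det(A - λI) = λ^2 - 8λ + 17 = 0.
Eigenvalues λ = 4 ± i (complex conjugate pair).
For λ=4+i: an eigenvector is (-1,0) - i(3,1) = (-1 - 3i, 0 - i).
A real fundamental pair from Re and Im of e^((4+i)t)v: X_1 = e^(4t)(cos(t)·(-1,0) + sin(t)·(3,1)), X_2 = e^(4t)(sin(t)·(-1,0) - cos(t)·(3,1)).
General solution: c_1X_1 + c_2X_2.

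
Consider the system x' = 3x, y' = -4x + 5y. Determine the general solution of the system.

x(t) = C_1e^(3t), y(t) = 2C_1e^(3t) - C_2e^(5t)

Coefficient matrix A = [[3, 0], [-4, 5]].
Characteristic polynomial det(A - λI) = λ^2 - 8λ + 15 = 0.
Eigenvalues λ = 3, 5.
For λ=3: (A-λI) row 2 is [-4, 2], so an eigenvector is (1, 2).
For λ=5: (A-λI) row 1 is [-2, 0], so an eigenvector is (0, -1).
General solution: C_1e^(3t)(1,2) + C_2e^(5t)(0,-1).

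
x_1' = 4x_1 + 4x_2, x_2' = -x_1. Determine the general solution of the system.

x_1(t) = 2K_1e^(2t) + 2K_2te^(2t) + 3K_2e^(2t), x_2(t) = -K_1e^(2t) - K_2te^(2t) - K_2e^(2t)

Coefficient matrix A = [[4, 4], [-1, 0]].
Characteristic polynomial det(A - λI) = λ^2 - 4λ + 4 = 0.
Single eigenvalue λ = 2 with algebraic multiplicity 2.
Eigenvector v = (2,-1); generalized eigenvector w with (A-λI)w=v is (3,-1).
General solution: e^(2t)[K_1·v + K_2·(t·v + w)].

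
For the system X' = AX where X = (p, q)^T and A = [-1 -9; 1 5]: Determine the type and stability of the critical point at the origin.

A = [[-1,-9],[1,5]]; det(A-λI) = λ^2 - 4λ + 4.
repeated λ = 2 with a single eigenvector.

unstable improper node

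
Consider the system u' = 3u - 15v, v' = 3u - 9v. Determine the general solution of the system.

Coefficient matrix A = [[3, -15], [3, -9]].
Characteristic polynomial det(A - λI) = λ^2 + 6λ + 18 = 0.
Eigenvalues λ = -3 ± 3i (complex conjugate pair).
For λ=-3+3i: an eigenvector is (1,0) - i(2,1) = (1 - 2i, 0 - i).
A real fundamental pair from Re and Im of e^((-3+3i)t)v: X_1 = e^(-3t)(cos(3t)·(1,0) + sin(3t)·(2,1)), X_2 = e^(-3t)(sin(3t)·(1,0) - cos(3t)·(2,1)).
General solution: c_1X_1 + c_2X_2.

u(t) = 2c_1e^(-3t)sin(3t) + c_1e^(-3t)cos(3t) + c_2e^(-3t)sin(3t) - 2c_2e^(-3t)cos(3t), v(t) = c_1e^(-3t)sin(3t) - c_2e^(-3t)cos(3t)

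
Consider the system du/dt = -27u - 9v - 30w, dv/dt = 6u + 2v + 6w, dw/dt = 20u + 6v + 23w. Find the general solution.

u(t) = 3c_1e^(-t) - c_2e^(3t) + 3c_3e^(-4t), v(t) = -2c_1e^(-t) - c_3e^(-4t), w(t) = -2c_1e^(-t) + c_2e^(3t) - 2c_3e^(-4t)

Coefficient matrix A = [[-27, -9, -30], [6, 2, 6], [20, 6, 23]].
det(A - λI) = 0 gives eigenvalues λ = -1, 3, -4.
For λ=-1: eigenvector (3,-2,-2).
For λ=3: eigenvector (-1,0,1).
For λ=-4: eigenvector (3,-1,-2).
General solution: c_1e^(-t)(3,-2,-2) + c_2e^(3t)(-1,0,1) + c_3e^(-4t)(3,-1,-2).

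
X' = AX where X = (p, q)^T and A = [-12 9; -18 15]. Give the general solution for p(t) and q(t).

Coefficient matrix A = [[-12, 9], [-18, 15]].
Characteristic polynomial det(A - λI) = λ^2 - 3λ - 18 = 0.
Eigenvalues λ = 6, -3.
For λ=6: (A-λI) row 1 is [-18, 9], so an eigenvector is (1, 2).
For λ=-3: (A-λI) row 1 is [-9, 9], so an eigenvector is (1, 1).
General solution: c_1e^(6t)(1,2) + c_2e^(-3t)(1,1).

p(t) = c_1e^(6t) + c_2e^(-3t), q(t) = 2c_1e^(6t) + c_2e^(-3t)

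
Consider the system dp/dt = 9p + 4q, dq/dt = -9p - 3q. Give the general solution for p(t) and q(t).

Coefficient matrix A = [[9, 4], [-9, -3]].
Characteristic polynomial det(A - λI) = λ^2 - 6λ + 9 = 0.
Single eigenvalue λ = 3 with algebraic multiplicity 2.
Eigenvector v = (-2,3); generalized eigenvector w with (A-λI)w=v is (1,-2).
General solution: e^(3t)[C_1·v + C_2·(t·v + w)].

p(t) = -2C_1e^(3t) - 2C_2te^(3t) + C_2e^(3t), q(t) = 3C_1e^(3t) + 3C_2te^(3t) - 2C_2e^(3t)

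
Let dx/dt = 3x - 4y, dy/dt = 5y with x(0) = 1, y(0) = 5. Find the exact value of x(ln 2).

A = [[3,-4],[0,5]]; eigenvalues λ = 3, 5.
Eigenvectors: (-1,0) for λ=3, (2,-1) for λ=5.
From the initial condition, c_1 = -11, c_2 = -5.
x(ln 2) = (-11)(2^3)(-1) + (-5)(2^5)(2) = -232.

-232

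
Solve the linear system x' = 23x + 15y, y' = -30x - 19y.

Coefficient matrix A = [[23, 15], [-30, -19]].
Characteristic polynomial det(A - λI) = λ^2 - 4λ + 13 = 0.
Eigenvalues λ = 2 ± 3i (complex conjugate pair).
For λ=2+3i: an eigenvector is (-1,1) - i(-2,3) = (-1 + 2i, 1 - 3i).
A real fundamental pair from Re and Im of e^((2+3i)t)v: X_1 = e^(2t)(cos(3t)·(-1,1) + sin(3t)·(-2,3)), X_2 = e^(2t)(sin(3t)·(-1,1) - cos(3t)·(-2,3)).
General solution: K_1X_1 + K_2X_2.

x(t) = -2K_1e^(2t)sin(3t) - K_1e^(2t)cos(3t) - K_2e^(2t)sin(3t) + 2K_2e^(2t)cos(3t), y(t) = 3K_1e^(2t)sin(3t) + K_1e^(2t)cos(3t) + K_2e^(2t)sin(3t) - 3K_2e^(2t)cos(3t)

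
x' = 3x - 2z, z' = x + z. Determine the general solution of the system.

Coefficient matrix A = [[3, -2], [1, 1]].
Characteristic polynomial det(A - λI) = λ^2 - 4λ + 5 = 0.
Eigenvalues λ = 2 ± i (complex conjugate pair).
For λ=2+i: an eigenvector is (-1,-1) - i(1,0) = (-1 - i, -1).
A real fundamental pair from Re and Im of e^((2+i)t)v: X_1 = e^(2t)(cos(t)·(-1,-1) + sin(t)·(1,0)), X_2 = e^(2t)(sin(t)·(-1,-1) - cos(t)·(1,0)).
General solution: K_1X_1 + K_2X_2.

x(t) = K_1e^(2t)sin(t) - K_1e^(2t)cos(t) - K_2e^(2t)sin(t) - K_2e^(2t)cos(t), z(t) = -K_1e^(2t)cos(t) - K_2e^(2t)sin(t)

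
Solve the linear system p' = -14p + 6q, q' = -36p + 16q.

Coefficient matrix A = [[-14, 6], [-36, 16]].
Characteristic polynomial det(A - λI) = λ^2 - 2λ - 8 = 0.
Eigenvalues λ = -2, 4.
For λ=-2: (A-λI) row 1 is [-12, 6], so an eigenvector is (-1, -2).
For λ=4: (A-λI) row 1 is [-18, 6], so an eigenvector is (-1, -3).
General solution: C_1e^(-2t)(-1,-2) + C_2e^(4t)(-1,-3).

p(t) = -C_1e^(-2t) - C_2e^(4t), q(t) = -2C_1e^(-2t) - 3C_2e^(4t)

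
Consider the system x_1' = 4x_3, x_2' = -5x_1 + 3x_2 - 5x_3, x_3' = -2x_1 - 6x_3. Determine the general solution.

x_1(t) = C_1e^(-4t) + 2C_3e^(-2t), x_2(t) = C_2e^(3t) + C_3e^(-2t), x_3(t) = -C_1e^(-4t) - C_3e^(-2t)

Coefficient matrix A = [[0, 0, 4], [-5, 3, -5], [-2, 0, -6]].
det(A - λI) = 0 gives eigenvalues λ = -4, 3, -2.
For λ=-4: eigenvector (1,0,-1).
For λ=3: eigenvector (0,1,0).
For λ=-2: eigenvector (2,1,-1).
General solution: C_1e^(-4t)(1,0,-1) + C_2e^(3t)(0,1,0) + C_3e^(-2t)(2,1,-1).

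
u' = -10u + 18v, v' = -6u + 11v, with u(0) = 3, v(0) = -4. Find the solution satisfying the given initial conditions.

Coefficient matrix A = [[-10, 18], [-6, 11]].
Characteristic polynomial det(A - λI) = λ^2 - λ - 2 = 0.
Eigenvalues λ = -1, 2.
For λ=-1: (A-λI) row 1 is [-9, 18], so an eigenvector is (-2, -1).
For λ=2: (A-λI) row 1 is [-12, 18], so an eigenvector is (-3, -2).
General solution: C_1e^(-t)(-2,-1) + C_2e^(2t)(-3,-2).
Applying u(0)=3, v(0)=-4 gives C_1=-18, C_2=11.

u(t) = -33e^(2t) + 36e^(-t), v(t) = -22e^(2t) + 18e^(-t)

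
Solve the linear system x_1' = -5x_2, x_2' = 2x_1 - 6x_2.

x_1(t) = -2c_1e^(-3t)sin(t) + c_1e^(-3t)cos(t) + c_2e^(-3t)sin(t) + 2c_2e^(-3t)cos(t), x_2(t) = -c_1e^(-3t)sin(t) + c_1e^(-3t)cos(t) + c_2e^(-3t)sin(t) + c_2e^(-3t)cos(t)

Coefficient matrix A = [[0, -5], [2, -6]].
Characteristic polynomial det(A - λI) = λ^2 + 6λ + 10 = 0.
Eigenvalues λ = -3 ± i (complex conjugate pair).
For λ=-3+i: an eigenvector is (1,1) - i(-2,-1) = (1 + 2i, 1 + i).
A real fundamental pair from Re and Im of e^((-3+i)t)v: X_1 = e^(-3t)(cos(t)·(1,1) + sin(t)·(-2,-1)), X_2 = e^(-3t)(sin(t)·(1,1) - cos(t)·(-2,-1)).
General solution: c_1X_1 + c_2X_2.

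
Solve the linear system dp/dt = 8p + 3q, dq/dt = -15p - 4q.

p(t) = C_1e^(2t)sin(3t) - C_2e^(2t)cos(3t), q(t) = -2C_1e^(2t)sin(3t) + C_1e^(2t)cos(3t) + C_2e^(2t)sin(3t) + 2C_2e^(2t)cos(3t)

Coefficient matrix A = [[8, 3], [-15, -4]].
Characteristic polynomial det(A - λI) = λ^2 - 4λ + 13 = 0.
Eigenvalues λ = 2 ± 3i (complex conjugate pair).
For λ=2+3i: an eigenvector is (0,1) - i(1,-2) = (0 - i, 1 + 2i).
A real fundamental pair from Re and Im of e^((2+3i)t)v: X_1 = e^(2t)(cos(3t)·(0,1) + sin(3t)·(1,-2)), X_2 = e^(2t)(sin(3t)·(0,1) - cos(3t)·(1,-2)).
General solution: C_1X_1 + C_2X_2.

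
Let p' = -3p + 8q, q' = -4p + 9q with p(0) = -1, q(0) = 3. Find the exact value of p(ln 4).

7136

A = [[-3,8],[-4,9]]; eigenvalues λ = 5, 1.
Eigenvectors: (1,1) for λ=5, (2,1) for λ=1.
From the initial condition, c_1 = 7, c_2 = -4.
p(ln 4) = (7)(4^5)(1) + (-4)(4^1)(2) = 7136.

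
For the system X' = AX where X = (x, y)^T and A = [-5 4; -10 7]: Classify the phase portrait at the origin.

A = [[-5,4],[-10,7]]; det(A-λI) = λ^2 - 2λ + 5.
λ = 1 ± 2i: positive real part.

unstable spiral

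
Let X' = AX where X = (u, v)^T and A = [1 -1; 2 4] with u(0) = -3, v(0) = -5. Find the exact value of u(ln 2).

20

A = [[1,-1],[2,4]]; eigenvalues λ = 3, 2.
Eigenvectors: (-1,2) for λ=3, (1,-1) for λ=2.
From the initial condition, c_1 = -8, c_2 = -11.
u(ln 2) = (-8)(2^3)(-1) + (-11)(2^2)(1) = 20.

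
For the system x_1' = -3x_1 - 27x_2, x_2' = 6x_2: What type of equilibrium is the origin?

saddle

A = [[-3,-27],[0,6]]; det(A-λI) = λ^2 - 3λ - 18.
λ = -3, 6: opposite signs.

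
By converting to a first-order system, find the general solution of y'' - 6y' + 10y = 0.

Let x_1 = y, x_2 = y'. Then x_1' = x_2 and x_2' = -10x_1 + 6x_2.
A = [[0,1],[-10,6]]; det(A-λI) = λ^2 - 6λ + 10.
Eigenvalues λ = 3 ± i.

y(t) = C_1e^(3t)cos(t) + C_2e^(3t)sin(t)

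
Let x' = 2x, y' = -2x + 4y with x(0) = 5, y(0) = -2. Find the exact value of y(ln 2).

-92

A = [[2,0],[-2,4]]; eigenvalues λ = 4, 2.
Eigenvectors: (0,-1) for λ=4, (1,1) for λ=2.
From the initial condition, c_1 = 7, c_2 = 5.
y(ln 2) = (7)(2^4)(-1) + (5)(2^2)(1) = -92.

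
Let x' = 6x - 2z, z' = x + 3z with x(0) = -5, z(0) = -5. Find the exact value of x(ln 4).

-1280

A = [[6,-2],[1,3]]; eigenvalues λ = 4, 5.
Eigenvectors: (-1,-1) for λ=4, (2,1) for λ=5.
From the initial condition, c_1 = 5, c_2 = 0.
x(ln 4) = (5)(4^4)(-1) + (0)(4^5)(2) = -1280.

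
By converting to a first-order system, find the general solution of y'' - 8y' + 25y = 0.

Let x_1 = y, x_2 = y'. Then x_1' = x_2 and x_2' = -25x_1 + 8x_2.
A = [[0,1],[-25,8]]; det(A-λI) = λ^2 - 8λ + 25.
Eigenvalues λ = 4 ± 3i.

y(t) = K_1e^(4t)cos(3t) + K_2e^(4t)sin(3t)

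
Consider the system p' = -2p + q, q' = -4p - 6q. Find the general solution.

Coefficient matrix A = [[-2, 1], [-4, -6]].
Characteristic polynomial det(A - λI) = λ^2 + 8λ + 16 = 0.
Single eigenvalue λ = -4 with algebraic multiplicity 2.
Eigenvector v = (-1,2); generalized eigenvector w with (A-λI)w=v is (1,-3).
General solution: e^(-4t)[K_1·v + K_2·(t·v + w)].

p(t) = -K_1e^(-4t) - K_2te^(-4t) + K_2e^(-4t), q(t) = 2K_1e^(-4t) + 2K_2te^(-4t) - 3K_2e^(-4t)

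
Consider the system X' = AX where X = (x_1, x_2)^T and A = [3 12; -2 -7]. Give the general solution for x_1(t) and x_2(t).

x_1(t) = -3C_1e^(-t) - 2C_2e^(-3t), x_2(t) = C_1e^(-t) + C_2e^(-3t)

Coefficient matrix A = [[3, 12], [-2, -7]].
Characteristic polynomial det(A - λI) = λ^2 + 4λ + 3 = 0.
Eigenvalues λ = -1, -3.
For λ=-1: (A-λI) row 1 is [4, 12], so an eigenvector is (-3, 1).
For λ=-3: (A-λI) row 1 is [6, 12], so an eigenvector is (-2, 1).
General solution: C_1e^(-t)(-3,1) + C_2e^(-3t)(-2,1).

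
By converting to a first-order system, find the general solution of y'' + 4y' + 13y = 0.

y(t) = C_1e^(-2t)cos(3t) + C_2e^(-2t)sin(3t)

Let x_1 = y, x_2 = y'. Then x_1' = x_2 and x_2' = -13x_1 - 4x_2.
A = [[0,1],[-13,-4]]; det(A-λI) = λ^2 + 4λ + 13.
Eigenvalues λ = -2 ± 3i.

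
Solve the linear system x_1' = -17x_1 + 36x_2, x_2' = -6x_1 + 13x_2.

x_1(t) = 3C_1e^(-5t) + 2C_2e^(t), x_2(t) = C_1e^(-5t) + C_2e^(t)

Coefficient matrix A = [[-17, 36], [-6, 13]].
Characteristic polynomial det(A - λI) = λ^2 + 4λ - 5 = 0.
Eigenvalues λ = -5, 1.
For λ=-5: (A-λI) row 1 is [-12, 36], so an eigenvector is (3, 1).
For λ=1: (A-λI) row 1 is [-18, 36], so an eigenvector is (2, 1).
General solution: C_1e^(-5t)(3,1) + C_2e^(t)(2,1).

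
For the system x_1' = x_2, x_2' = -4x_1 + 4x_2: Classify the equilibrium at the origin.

unstable improper node

A = [[0,1],[-4,4]]; det(A-λI) = λ^2 - 4λ + 4.
repeated λ = 2 with a single eigenvector.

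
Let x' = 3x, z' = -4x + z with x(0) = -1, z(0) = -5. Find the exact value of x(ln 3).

A = [[3,0],[-4,1]]; eigenvalues λ = 1, 3.
Eigenvectors: (0,1) for λ=1, (-1,2) for λ=3.
From the initial condition, c_1 = -7, c_2 = 1.
x(ln 3) = (-7)(3^1)(0) + (1)(3^3)(-1) = -27.

-27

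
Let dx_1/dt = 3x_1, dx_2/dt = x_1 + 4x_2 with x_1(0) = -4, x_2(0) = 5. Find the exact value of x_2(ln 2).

48

A = [[3,0],[1,4]]; eigenvalues λ = 4, 3.
Eigenvectors: (0,-1) for λ=4, (1,-1) for λ=3.
From the initial condition, c_1 = -1, c_2 = -4.
x_2(ln 2) = (-1)(2^4)(-1) + (-4)(2^3)(-1) = 48.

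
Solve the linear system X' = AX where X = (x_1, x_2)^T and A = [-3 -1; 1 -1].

x_1(t) = -c_1e^(-2t) - c_2te^(-2t) + 3c_2e^(-2t), x_2(t) = c_1e^(-2t) + c_2te^(-2t) - 2c_2e^(-2t)

Coefficient matrix A = [[-3, -1], [1, -1]].
Characteristic polynomial det(A - λI) = λ^2 + 4λ + 4 = 0.
Single eigenvalue λ = -2 with algebraic multiplicity 2.
Eigenvector v = (-1,1); generalized eigenvector w with (A-λI)w=v is (3,-2).
General solution: e^(-2t)[c_1·v + c_2·(t·v + w)].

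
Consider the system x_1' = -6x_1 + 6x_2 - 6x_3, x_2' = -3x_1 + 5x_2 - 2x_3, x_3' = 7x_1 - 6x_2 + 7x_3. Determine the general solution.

x_1(t) = 3K_1e^(2t) + 2K_2e^(3t) + 6K_3e^(t), x_2(t) = K_1e^(2t) + K_2e^(3t) + 2K_3e^(t), x_3(t) = -3K_1e^(2t) - 2K_2e^(3t) - 5K_3e^(t)

Coefficient matrix A = [[-6, 6, -6], [-3, 5, -2], [7, -6, 7]].
det(A - λI) = 0 gives eigenvalues λ = 2, 3, 1.
For λ=2: eigenvector (3,1,-3).
For λ=3: eigenvector (2,1,-2).
For λ=1: eigenvector (6,2,-5).
General solution: K_1e^(2t)(3,1,-3) + K_2e^(3t)(2,1,-2) + K_3e^(t)(6,2,-5).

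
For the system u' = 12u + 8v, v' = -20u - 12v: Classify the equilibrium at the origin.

A = [[12,8],[-20,-12]]; det(A-λI) = λ^2 + 16.
λ = 0 ± 4i: zero real part.

center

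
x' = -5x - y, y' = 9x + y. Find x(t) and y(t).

x(t) = -C_1e^(-2t) - C_2te^(-2t) + C_2e^(-2t), y(t) = 3C_1e^(-2t) + 3C_2te^(-2t) - 2C_2e^(-2t)

Coefficient matrix A = [[-5, -1], [9, 1]].
Characteristic polynomial det(A - λI) = λ^2 + 4λ + 4 = 0.
Single eigenvalue λ = -2 with algebraic multiplicity 2.
Eigenvector v = (-1,3); generalized eigenvector w with (A-λI)w=v is (1,-2).
General solution: e^(-2t)[C_1·v + C_2·(t·v + w)].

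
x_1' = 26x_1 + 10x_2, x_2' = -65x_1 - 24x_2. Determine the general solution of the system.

Coefficient matrix A = [[26, 10], [-65, -24]].
Characteristic polynomial det(A - λI) = λ^2 - 2λ + 26 = 0.
Eigenvalues λ = 1 ± 5i (complex conjugate pair).
For λ=1+5i: an eigenvector is (-1,2) - i(-1,3) = (-1 + i, 2 - 3i).
A real fundamental pair from Re and Im of e^((1+5i)t)v: X_1 = e^(t)(cos(5t)·(-1,2) + sin(5t)·(-1,3)), X_2 = e^(t)(sin(5t)·(-1,2) - cos(5t)·(-1,3)).
General solution: K_1X_1 + K_2X_2.

x_1(t) = -K_1e^(t)sin(5t) - K_1e^(t)cos(5t) - K_2e^(t)sin(5t) + K_2e^(t)cos(5t), x_2(t) = 3K_1e^(t)sin(5t) + 2K_1e^(t)cos(5t) + 2K_2e^(t)sin(5t) - 3K_2e^(t)cos(5t)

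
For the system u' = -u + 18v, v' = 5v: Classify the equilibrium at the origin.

A = [[-1,18],[0,5]]; det(A-λI) = λ^2 - 4λ - 5.
λ = -1, 5: opposite signs.

saddle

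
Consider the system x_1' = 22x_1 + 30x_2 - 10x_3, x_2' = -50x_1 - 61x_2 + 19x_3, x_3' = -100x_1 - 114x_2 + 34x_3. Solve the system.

x_1(t) = 2C_1e^(-3t) + C_3e^(2t), x_2(t) = -5C_1e^(-3t) + C_2e^(-4t) - 2C_3e^(2t), x_3(t) = -10C_1e^(-3t) + 3C_2e^(-4t) - 4C_3e^(2t)

Coefficient matrix A = [[22, 30, -10], [-50, -61, 19], [-100, -114, 34]].
det(A - λI) = 0 gives eigenvalues λ = -3, -4, 2.
For λ=-3: eigenvector (2,-5,-10).
For λ=-4: eigenvector (0,1,3).
For λ=2: eigenvector (1,-2,-4).
General solution: C_1e^(-3t)(2,-5,-10) + C_2e^(-4t)(0,1,3) + C_3e^(2t)(1,-2,-4).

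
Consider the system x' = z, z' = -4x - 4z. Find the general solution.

x(t) = -K_1e^(-2t) - K_2te^(-2t) - K_2e^(-2t), z(t) = 2K_1e^(-2t) + 2K_2te^(-2t) + K_2e^(-2t)

Coefficient matrix A = [[0, 1], [-4, -4]].
Characteristic polynomial det(A - λI) = λ^2 + 4λ + 4 = 0.
Single eigenvalue λ = -2 with algebraic multiplicity 2.
Eigenvector v = (-1,2); generalized eigenvector w with (A-λI)w=v is (-1,1).
General solution: e^(-2t)[K_1·v + K_2·(t·v + w)].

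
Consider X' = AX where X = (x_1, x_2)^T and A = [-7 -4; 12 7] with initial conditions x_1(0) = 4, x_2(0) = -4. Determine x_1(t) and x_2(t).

Coefficient matrix A = [[-7, -4], [12, 7]].
Characteristic polynomial det(A - λI) = λ^2 - 1 = 0.
Eigenvalues λ = -1, 1.
For λ=-1: (A-λI) row 1 is [-6, -4], so an eigenvector is (-2, 3).
For λ=1: (A-λI) row 1 is [-8, -4], so an eigenvector is (-1, 2).
General solution: c_1e^(-t)(-2,3) + c_2e^(t)(-1,2).
Applying x_1(0)=4, x_2(0)=-4 gives c_1=-4, c_2=4.

x_1(t) = -4e^(t) + 8e^(-t), x_2(t) = 8e^(t) - 12e^(-t)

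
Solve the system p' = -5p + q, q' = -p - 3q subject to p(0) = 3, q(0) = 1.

Coefficient matrix A = [[-5, 1], [-1, -3]].
Characteristic polynomial det(A - λI) = λ^2 + 8λ + 16 = 0.
Single eigenvalue λ = -4 with algebraic multiplicity 2.
Eigenvector v = (1,1); generalized eigenvector w with (A-λI)w=v is (1,2).
General solution: e^(-4t)[C_1·v + C_2·(t·v + w)].
Applying p(0)=3, q(0)=1 gives C_1=5, C_2=-2.

p(t) = -2te^(-4t) + 3e^(-4t), q(t) = -2te^(-4t) + e^(-4t)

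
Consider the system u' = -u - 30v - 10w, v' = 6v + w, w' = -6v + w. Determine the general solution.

Coefficient matrix A = [[-1, -30, -10], [0, 6, 1], [0, -6, 1]].
det(A - λI) = 0 gives eigenvalues λ = -1, 4, 3.
For λ=-1: eigenvector (1,0,0).
For λ=4: eigenvector (-2,1,-2).
For λ=3: eigenvector (0,-1,3).
General solution: c_1e^(-t)(1,0,0) + c_2e^(4t)(-2,1,-2) + c_3e^(3t)(0,-1,3).

u(t) = c_1e^(-t) - 2c_2e^(4t), v(t) = c_2e^(4t) - c_3e^(3t), w(t) = -2c_2e^(4t) + 3c_3e^(3t)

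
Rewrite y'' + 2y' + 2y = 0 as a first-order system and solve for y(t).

y(t) = C_1e^(-t)cos(t) + C_2e^(-t)sin(t)

Let x_1 = y, x_2 = y'. Then x_1' = x_2 and x_2' = -2x_1 - 2x_2.
A = [[0,1],[-2,-2]]; det(A-λI) = λ^2 + 2λ + 2.
Eigenvalues λ = -1 ± i.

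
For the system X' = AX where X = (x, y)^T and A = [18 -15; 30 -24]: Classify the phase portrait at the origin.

stable spiral

A = [[18,-15],[30,-24]]; det(A-λI) = λ^2 + 6λ + 18.
λ = -3 ± 3i: negative real part.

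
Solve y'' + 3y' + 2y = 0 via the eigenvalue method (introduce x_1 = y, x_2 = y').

y(t) = K_1e^(-2t) + K_2e^(-t)

Let x_1 = y, x_2 = y'. Then x_1' = x_2 and x_2' = -2x_1 - 3x_2.
A = [[0,1],[-2,-3]]; det(A-λI) = λ^2 + 3λ + 2.
Eigenvalues λ = -2, -1 with eigenvectors (1,-2), (1,-1).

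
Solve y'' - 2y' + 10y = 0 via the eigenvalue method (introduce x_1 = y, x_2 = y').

y(t) = c_1e^(t)cos(3t) + c_2e^(t)sin(3t)

Let x_1 = y, x_2 = y'. Then x_1' = x_2 and x_2' = -10x_1 + 2x_2.
A = [[0,1],[-10,2]]; det(A-λI) = λ^2 - 2λ + 10.
Eigenvalues λ = 1 ± 3i.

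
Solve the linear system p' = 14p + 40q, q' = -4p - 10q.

Coefficient matrix A = [[14, 40], [-4, -10]].
Characteristic polynomial det(A - λI) = λ^2 - 4λ + 20 = 0.
Eigenvalues λ = 2 ± 4i (complex conjugate pair).
For λ=2+4i: an eigenvector is (3,-1) - i(-1,0) = (3 + i, -1).
A real fundamental pair from Re and Im of e^((2+4i)t)v: X_1 = e^(2t)(cos(4t)·(3,-1) + sin(4t)·(-1,0)), X_2 = e^(2t)(sin(4t)·(3,-1) - cos(4t)·(-1,0)).
General solution: c_1X_1 + c_2X_2.

p(t) = -c_1e^(2t)sin(4t) + 3c_1e^(2t)cos(4t) + 3c_2e^(2t)sin(4t) + c_2e^(2t)cos(4t), q(t) = -c_1e^(2t)cos(4t) - c_2e^(2t)sin(4t)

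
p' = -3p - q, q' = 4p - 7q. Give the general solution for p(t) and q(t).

Coefficient matrix A = [[-3, -1], [4, -7]].
Characteristic polynomial det(A - λI) = λ^2 + 10λ + 25 = 0.
Single eigenvalue λ = -5 with algebraic multiplicity 2.
Eigenvector v = (1,2); generalized eigenvector w with (A-λI)w=v is (1,1).
General solution: e^(-5t)[C_1·v + C_2·(t·v + w)].

p(t) = C_1e^(-5t) + C_2te^(-5t) + C_2e^(-5t), q(t) = 2C_1e^(-5t) + 2C_2te^(-5t) + C_2e^(-5t)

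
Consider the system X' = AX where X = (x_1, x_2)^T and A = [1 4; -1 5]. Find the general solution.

x_1(t) = -2c_1e^(3t) - 2c_2te^(3t) + 3c_2e^(3t), x_2(t) = -c_1e^(3t) - c_2te^(3t) + c_2e^(3t)

Coefficient matrix A = [[1, 4], [-1, 5]].
Characteristic polynomial det(A - λI) = λ^2 - 6λ + 9 = 0.
Single eigenvalue λ = 3 with algebraic multiplicity 2.
Eigenvector v = (-2,-1); generalized eigenvector w with (A-λI)w=v is (3,1).
General solution: e^(3t)[c_1·v + c_2·(t·v + w)].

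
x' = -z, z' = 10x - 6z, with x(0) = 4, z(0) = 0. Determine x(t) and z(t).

x(t) = 12e^(-3t)sin(t) + 4e^(-3t)cos(t), z(t) = 40e^(-3t)sin(t)

Coefficient matrix A = [[0, -1], [10, -6]].
Characteristic polynomial det(A - λI) = λ^2 + 6λ + 10 = 0.
Eigenvalues λ = -3 ± i (complex conjugate pair).
For λ=-3+i: an eigenvector is (0,-1) - i(1,3) = (0 - i, -1 - 3i).
A real fundamental pair from Re and Im of e^((-3+i)t)v: X_1 = e^(-3t)(cos(t)·(0,-1) + sin(t)·(1,3)), X_2 = e^(-3t)(sin(t)·(0,-1) - cos(t)·(1,3)).
General solution: C_1X_1 + C_2X_2.
Applying x(0)=4, z(0)=0 gives C_1=12, C_2=-4.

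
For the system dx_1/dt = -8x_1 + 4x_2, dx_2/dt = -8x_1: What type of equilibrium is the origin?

A = [[-8,4],[-8,0]]; det(A-λI) = λ^2 + 8λ + 32.
λ = -4 ± 4i: negative real part.

stable spiral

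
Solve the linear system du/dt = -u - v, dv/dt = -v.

u(t) = -K_1e^(-t) - K_2te^(-t) - K_2e^(-t), v(t) = K_2e^(-t)

Coefficient matrix A = [[-1, -1], [0, -1]].
Characteristic polynomial det(A - λI) = λ^2 + 2λ + 1 = 0.
Single eigenvalue λ = -1 with algebraic multiplicity 2.
Eigenvector v = (-1,0); generalized eigenvector w with (A-λI)w=v is (-1,1).
General solution: e^(-t)[K_1·v + K_2·(t·v + w)].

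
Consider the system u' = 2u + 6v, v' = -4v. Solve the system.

Coefficient matrix A = [[2, 6], [0, -4]].
Characteristic polynomial det(A - λI) = λ^2 + 2λ - 8 = 0.
Eigenvalues λ = -4, 2.
For λ=-4: (A-λI) row 1 is [6, 6], so an eigenvector is (1, -1).
For λ=2: (A-λI) row 1 is [0, 6], so an eigenvector is (1, 0).
General solution: C_1e^(-4t)(1,-1) + C_2e^(2t)(1,0).

u(t) = C_1e^(-4t) + C_2e^(2t), v(t) = -C_1e^(-4t)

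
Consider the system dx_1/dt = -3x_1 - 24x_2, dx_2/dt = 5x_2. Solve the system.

Coefficient matrix A = [[-3, -24], [0, 5]].
Characteristic polynomial det(A - λI) = λ^2 - 2λ - 15 = 0.
Eigenvalues λ = -3, 5.
For λ=-3: (A-λI) row 1 is [0, -24], so an eigenvector is (1, 0).
For λ=5: (A-λI) row 1 is [-8, -24], so an eigenvector is (-3, 1).
General solution: c_1e^(-3t)(1,0) + c_2e^(5t)(-3,1).

x_1(t) = c_1e^(-3t) - 3c_2e^(5t), x_2(t) = c_2e^(5t)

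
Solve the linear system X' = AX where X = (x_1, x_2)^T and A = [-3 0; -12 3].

Coefficient matrix A = [[-3, 0], [-12, 3]].
Characteristic polynomial det(A - λI) = λ^2 - 9 = 0.
Eigenvalues λ = -3, 3.
For λ=-3: (A-λI) row 2 is [-12, 6], so an eigenvector is (1, 2).
For λ=3: (A-λI) row 1 is [-6, 0], so an eigenvector is (0, 1).
General solution: K_1e^(-3t)(1,2) + K_2e^(3t)(0,1).

x_1(t) = K_1e^(-3t), x_2(t) = 2K_1e^(-3t) + K_2e^(3t)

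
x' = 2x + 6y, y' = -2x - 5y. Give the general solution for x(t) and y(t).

x(t) = -3c_1e^(-2t) + 2c_2e^(-t), y(t) = 2c_1e^(-2t) - c_2e^(-t)

Coefficient matrix A = [[2, 6], [-2, -5]].
Characteristic polynomial det(A - λI) = λ^2 + 3λ + 2 = 0.
Eigenvalues λ = -2, -1.
For λ=-2: (A-λI) row 1 is [4, 6], so an eigenvector is (-3, 2).
For λ=-1: (A-λI) row 1 is [3, 6], so an eigenvector is (2, -1).
General solution: c_1e^(-2t)(-3,2) + c_2e^(-t)(2,-1).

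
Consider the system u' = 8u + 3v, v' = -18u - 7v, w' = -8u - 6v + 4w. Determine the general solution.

Coefficient matrix A = [[8, 3, 0], [-18, -7, 0], [-8, -6, 4]].
det(A - λI) = 0 gives eigenvalues λ = 2, -1, 4.
For λ=2: eigenvector (1,-2,-2).
For λ=-1: eigenvector (-1,3,2).
For λ=4: eigenvector (0,0,1).
General solution: K_1e^(2t)(1,-2,-2) + K_2e^(-t)(-1,3,2) + K_3e^(4t)(0,0,1).

u(t) = K_1e^(2t) - K_2e^(-t), v(t) = -2K_1e^(2t) + 3K_2e^(-t), w(t) = -2K_1e^(2t) + 2K_2e^(-t) + K_3e^(4t)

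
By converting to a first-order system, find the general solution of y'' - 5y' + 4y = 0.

y(t) = c_1e^(4t) + c_2e^(t)

Let x_1 = y, x_2 = y'. Then x_1' = x_2 and x_2' = -4x_1 + 5x_2.
A = [[0,1],[-4,5]]; det(A-λI) = λ^2 - 5λ + 4.
Eigenvalues λ = 4, 1 with eigenvectors (1,4), (1,1).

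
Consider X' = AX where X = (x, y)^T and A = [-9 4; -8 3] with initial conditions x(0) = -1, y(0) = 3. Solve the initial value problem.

x(t) = 4e^(-t) - 5e^(-5t), y(t) = 8e^(-t) - 5e^(-5t)

Coefficient matrix A = [[-9, 4], [-8, 3]].
Characteristic polynomial det(A - λI) = λ^2 + 6λ + 5 = 0.
Eigenvalues λ = -1, -5.
For λ=-1: (A-λI) row 1 is [-8, 4], so an eigenvector is (1, 2).
For λ=-5: (A-λI) row 1 is [-4, 4], so an eigenvector is (-1, -1).
General solution: c_1e^(-t)(1,2) + c_2e^(-5t)(-1,-1).
Applying x(0)=-1, y(0)=3 gives c_1=4, c_2=5.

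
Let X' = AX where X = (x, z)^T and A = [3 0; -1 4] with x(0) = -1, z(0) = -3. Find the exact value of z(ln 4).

A = [[3,0],[-1,4]]; eigenvalues λ = 4, 3.
Eigenvectors: (0,1) for λ=4, (-1,-1) for λ=3.
From the initial condition, c_1 = -2, c_2 = 1.
z(ln 4) = (-2)(4^4)(1) + (1)(4^3)(-1) = -576.

-576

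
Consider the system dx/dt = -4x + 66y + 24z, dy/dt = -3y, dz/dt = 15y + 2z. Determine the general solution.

x(t) = c_1e^(-4t) + 4c_2e^(2t) + 6c_3e^(-3t), y(t) = -c_3e^(-3t), z(t) = c_2e^(2t) + 3c_3e^(-3t)

Coefficient matrix A = [[-4, 66, 24], [0, -3, 0], [0, 15, 2]].
det(A - λI) = 0 gives eigenvalues λ = -4, 2, -3.
For λ=-4: eigenvector (1,0,0).
For λ=2: eigenvector (4,0,1).
For λ=-3: eigenvector (6,-1,3).
General solution: c_1e^(-4t)(1,0,0) + c_2e^(2t)(4,0,1) + c_3e^(-3t)(6,-1,3).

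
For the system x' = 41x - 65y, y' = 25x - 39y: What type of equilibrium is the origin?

A = [[41,-65],[25,-39]]; det(A-λI) = λ^2 - 2λ + 26.
λ = 1 ± 5i: positive real part.

unstable spiral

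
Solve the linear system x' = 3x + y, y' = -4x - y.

Coefficient matrix A = [[3, 1], [-4, -1]].
Characteristic polynomial det(A - λI) = λ^2 - 2λ + 1 = 0.
Single eigenvalue λ = 1 with algebraic multiplicity 2.
Eigenvector v = (1,-2); generalized eigenvector w with (A-λI)w=v is (0,1).
General solution: e^(t)[c_1·v + c_2·(t·v + w)].

x(t) = c_1e^(t) + c_2te^(t), y(t) = -2c_1e^(t) - 2c_2te^(t) + c_2e^(t)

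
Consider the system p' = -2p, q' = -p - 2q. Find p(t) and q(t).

Coefficient matrix A = [[-2, 0], [-1, -2]].
Characteristic polynomial det(A - λI) = λ^2 + 4λ + 4 = 0.
Single eigenvalue λ = -2 with algebraic multiplicity 2.
Eigenvector v = (0,1); generalized eigenvector w with (A-λI)w=v is (-1,1).
General solution: e^(-2t)[K_1·v + K_2·(t·v + w)].

p(t) = -K_2e^(-2t), q(t) = K_1e^(-2t) + K_2te^(-2t) + K_2e^(-2t)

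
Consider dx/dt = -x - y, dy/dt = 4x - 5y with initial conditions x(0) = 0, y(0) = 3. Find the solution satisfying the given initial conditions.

Coefficient matrix A = [[-1, -1], [4, -5]].
Characteristic polynomial det(A - λI) = λ^2 + 6λ + 9 = 0.
Single eigenvalue λ = -3 with algebraic multiplicity 2.
Eigenvector v = (-1,-2); generalized eigenvector w with (A-λI)w=v is (0,1).
General solution: e^(-3t)[c_1·v + c_2·(t·v + w)].
Applying x(0)=0, y(0)=3 gives c_1=0, c_2=3.

x(t) = -3te^(-3t), y(t) = -6te^(-3t) + 3e^(-3t)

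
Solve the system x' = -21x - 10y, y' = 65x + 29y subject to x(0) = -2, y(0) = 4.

Coefficient matrix A = [[-21, -10], [65, 29]].
Characteristic polynomial det(A - λI) = λ^2 - 8λ + 41 = 0.
Eigenvalues λ = 4 ± 5i (complex conjugate pair).
For λ=4+5i: an eigenvector is (1,-3) - i(1,-2) = (1 - i, -3 + 2i).
A real fundamental pair from Re and Im of e^((4+5i)t)v: X_1 = e^(4t)(cos(5t)·(1,-3) + sin(5t)·(1,-2)), X_2 = e^(4t)(sin(5t)·(1,-3) - cos(5t)·(1,-2)).
General solution: C_1X_1 + C_2X_2.
Applying x(0)=-2, y(0)=4 gives C_1=0, C_2=2.

x(t) = 2e^(4t)sin(5t) - 2e^(4t)cos(5t), y(t) = -6e^(4t)sin(5t) + 4e^(4t)cos(5t)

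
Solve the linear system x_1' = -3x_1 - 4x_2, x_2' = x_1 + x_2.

x_1(t) = -2C_1e^(-t) - 2C_2te^(-t) + C_2e^(-t), x_2(t) = C_1e^(-t) + C_2te^(-t)

Coefficient matrix A = [[-3, -4], [1, 1]].
Characteristic polynomial det(A - λI) = λ^2 + 2λ + 1 = 0.
Single eigenvalue λ = -1 with algebraic multiplicity 2.
Eigenvector v = (-2,1); generalized eigenvector w with (A-λI)w=v is (1,0).
General solution: e^(-t)[C_1·v + C_2·(t·v + w)].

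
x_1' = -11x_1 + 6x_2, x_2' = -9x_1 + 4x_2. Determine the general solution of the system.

x_1(t) = -C_1e^(-5t) + 2C_2e^(-2t), x_2(t) = -C_1e^(-5t) + 3C_2e^(-2t)

Coefficient matrix A = [[-11, 6], [-9, 4]].
Characteristic polynomial det(A - λI) = λ^2 + 7λ + 10 = 0.
Eigenvalues λ = -5, -2.
For λ=-5: (A-λI) row 1 is [-6, 6], so an eigenvector is (-1, -1).
For λ=-2: (A-λI) row 1 is [-9, 6], so an eigenvector is (2, 3).
General solution: C_1e^(-5t)(-1,-1) + C_2e^(-2t)(2,3).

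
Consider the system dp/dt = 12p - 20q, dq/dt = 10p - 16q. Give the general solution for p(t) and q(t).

Coefficient matrix A = [[12, -20], [10, -16]].
Characteristic polynomial det(A - λI) = λ^2 + 4λ + 8 = 0.
Eigenvalues λ = -2 ± 2i (complex conjugate pair).
For λ=-2+2i: an eigenvector is (-1,-1) - i(3,2) = (-1 - 3i, -1 - 2i).
A real fundamental pair from Re and Im of e^((-2+2i)t)v: X_1 = e^(-2t)(cos(2t)·(-1,-1) + sin(2t)·(3,2)), X_2 = e^(-2t)(sin(2t)·(-1,-1) - cos(2t)·(3,2)).
General solution: c_1X_1 + c_2X_2.

p(t) = 3c_1e^(-2t)sin(2t) - c_1e^(-2t)cos(2t) - c_2e^(-2t)sin(2t) - 3c_2e^(-2t)cos(2t), q(t) = 2c_1e^(-2t)sin(2t) - c_1e^(-2t)cos(2t) - c_2e^(-2t)sin(2t) - 2c_2e^(-2t)cos(2t)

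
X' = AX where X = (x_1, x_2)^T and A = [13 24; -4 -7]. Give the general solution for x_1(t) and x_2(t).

Coefficient matrix A = [[13, 24], [-4, -7]].
Characteristic polynomial det(A - λI) = λ^2 - 6λ + 5 = 0.
Eigenvalues λ = 1, 5.
For λ=1: (A-λI) row 1 is [12, 24], so an eigenvector is (2, -1).
For λ=5: (A-λI) row 1 is [8, 24], so an eigenvector is (-3, 1).
General solution: K_1e^(t)(2,-1) + K_2e^(5t)(-3,1).

x_1(t) = 2K_1e^(t) - 3K_2e^(5t), x_2(t) = -K_1e^(t) + K_2e^(5t)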